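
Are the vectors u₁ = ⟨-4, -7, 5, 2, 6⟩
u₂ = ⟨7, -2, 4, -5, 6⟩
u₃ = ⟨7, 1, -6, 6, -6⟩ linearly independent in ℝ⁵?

linearly independent

Place the vectors as rows of a 3×5 matrix and reduce to echelon form.
The reduction yields 3 nonzero rows, so the rank is 3.
Since rank = 3 (the number of vectors), the set is linearly independent.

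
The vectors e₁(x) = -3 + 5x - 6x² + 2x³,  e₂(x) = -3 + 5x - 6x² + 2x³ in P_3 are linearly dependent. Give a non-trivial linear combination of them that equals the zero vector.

Pass to coordinate vectors relative to the basis {1, x, …, x³}.
Row-reduce the matrix with e₁, e₂ as columns; the null space gives the coefficients.
The free variable yields coefficients (1, -1) (any nonzero multiple also works).

e₁ - e₂ = 0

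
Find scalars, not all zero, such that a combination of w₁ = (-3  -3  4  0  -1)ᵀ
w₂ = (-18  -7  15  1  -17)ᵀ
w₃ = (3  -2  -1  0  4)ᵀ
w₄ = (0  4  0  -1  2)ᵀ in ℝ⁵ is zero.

3w₁ - w₂ - 3w₃ - w₄ = 0

Solve the homogeneous system with w₁, w₂, w₃, w₄ as columns by row-reducing the coefficient matrix.
One solution (up to scaling) is (3, -1, -3, -1).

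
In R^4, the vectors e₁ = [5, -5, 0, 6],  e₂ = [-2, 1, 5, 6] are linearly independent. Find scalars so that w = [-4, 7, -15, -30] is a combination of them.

w = -2e₁ - 3e₂

Write w = a₁e₁ + a₂e₂ and equate components.
Back-substitution yields (a₁, a₂) = (-2, -3).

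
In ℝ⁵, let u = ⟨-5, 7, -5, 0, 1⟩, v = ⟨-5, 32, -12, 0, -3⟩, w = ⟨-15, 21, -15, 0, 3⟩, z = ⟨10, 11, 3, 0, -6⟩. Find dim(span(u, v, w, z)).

2

Form the matrix with u, v, w, z as columns and reduce.
The echelon form has 2 nonzero rows, so the rank is 2.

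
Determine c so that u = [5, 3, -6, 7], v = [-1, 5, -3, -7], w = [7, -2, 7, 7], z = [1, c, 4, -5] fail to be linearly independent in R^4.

c = 13/7

Dependence holds iff the 4×4 matrix [u v w z] is singular.
Cofactor expansion gives det = 490*c - 910.
Solving 490*c - 910 = 0 yields c = 13/7.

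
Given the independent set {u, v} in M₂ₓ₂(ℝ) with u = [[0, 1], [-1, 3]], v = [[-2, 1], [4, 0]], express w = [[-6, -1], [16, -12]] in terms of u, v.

Identify each element with its coordinate vector in ℝ⁴ via {E₁₁, E₁₂, E₂₁, E₂₂}.
Since u, v are independent, the coefficients expressing w are uniquely determined by a linear system.
Row-reducing the augmented matrix gives the unique coefficients (α₁, α₂) = (-4, 3).

w = -4u + 3v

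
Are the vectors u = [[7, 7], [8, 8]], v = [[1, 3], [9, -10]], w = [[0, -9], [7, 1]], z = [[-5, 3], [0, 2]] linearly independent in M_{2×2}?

Write each element as a coordinate vector in ℝ⁴ using {E₁₁, E₁₂, E₂₁, E₂₂}.
Row-reduce the matrix whose columns are u, v, w, z.
The reduction yields 4 nonzero rows, so the rank is 4.
Since rank = 4 (the number of vectors), the set is linearly independent.

linearly independent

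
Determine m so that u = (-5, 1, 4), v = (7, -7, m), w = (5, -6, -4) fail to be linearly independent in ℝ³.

m = -28/5

The vectors are dependent exactly when the determinant of the matrix with rows u, v, w vanishes.
Cofactor expansion gives det = -25*m - 140.
This vanishes exactly when m = -28/5.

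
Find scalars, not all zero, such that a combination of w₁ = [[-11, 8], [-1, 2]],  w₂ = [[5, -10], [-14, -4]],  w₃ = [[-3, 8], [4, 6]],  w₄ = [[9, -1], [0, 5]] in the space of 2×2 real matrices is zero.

2w₁ - w₂ - 3w₃ + 2w₄ = 0

Take coordinates with respect to {E₁₁, E₁₂, E₂₁, E₂₂}.
Row-reduce the matrix with w₁, w₂, w₃, w₄ as columns; the null space gives the coefficients.
The free variable yields coefficients (2, -1, -3, 2) (any nonzero multiple also works).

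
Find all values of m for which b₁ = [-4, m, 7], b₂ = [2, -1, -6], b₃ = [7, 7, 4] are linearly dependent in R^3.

m = -1/10

Place the vectors as rows of a 3×3 matrix; dependence ⇔ determinant zero.
Cofactor expansion gives det = -50*m - 5.
This vanishes exactly when m = -1/10.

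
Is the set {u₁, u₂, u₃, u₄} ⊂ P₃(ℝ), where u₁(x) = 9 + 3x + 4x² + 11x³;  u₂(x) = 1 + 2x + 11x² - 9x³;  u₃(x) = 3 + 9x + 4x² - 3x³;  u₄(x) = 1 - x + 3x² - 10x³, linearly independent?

Take coordinates with respect to the standard basis {1, x, …, x³}.
Form the 4×4 matrix with these as columns; its determinant is 6972.
A nonzero determinant means the columns are linearly independent.

linearly independent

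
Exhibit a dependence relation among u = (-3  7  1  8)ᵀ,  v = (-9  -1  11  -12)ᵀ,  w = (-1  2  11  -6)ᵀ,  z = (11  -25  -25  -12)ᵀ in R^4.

3u + 2w + z = 0

Set up α₁u + … + α₄z = 0 and solve the homogeneous system.
One solution (up to scaling) is (3, 0, 2, 1).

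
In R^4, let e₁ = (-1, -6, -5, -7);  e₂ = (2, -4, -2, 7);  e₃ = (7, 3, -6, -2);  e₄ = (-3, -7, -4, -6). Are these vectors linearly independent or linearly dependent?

Form the 4×4 matrix with these as columns; its determinant is -422.
A nonzero determinant means the columns are linearly independent.

linearly independent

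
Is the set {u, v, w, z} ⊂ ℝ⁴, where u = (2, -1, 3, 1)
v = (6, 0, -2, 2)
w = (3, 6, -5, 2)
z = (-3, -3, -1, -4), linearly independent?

Form the 4×4 matrix with these as columns; its determinant is -198.
A nonzero determinant means the columns are linearly independent.

linearly independent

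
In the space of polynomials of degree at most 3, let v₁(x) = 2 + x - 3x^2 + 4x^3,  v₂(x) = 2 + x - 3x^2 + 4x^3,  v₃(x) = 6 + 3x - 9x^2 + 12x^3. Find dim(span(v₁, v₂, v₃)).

Use coordinates relative to {1, x, …, x^3}.
Put the 4×3 matrix [v₁|v₂|v₃] into echelon form.
Reduction leaves 1 leading entry, giving rank 1.

1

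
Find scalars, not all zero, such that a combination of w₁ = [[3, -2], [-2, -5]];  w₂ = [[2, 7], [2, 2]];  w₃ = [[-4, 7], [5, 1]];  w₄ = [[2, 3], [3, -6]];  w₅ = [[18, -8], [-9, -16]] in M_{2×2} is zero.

Write each element as a vector in ℝ⁴ using {E₁₁, E₁₂, E₂₁, E₂₂}.
Set up α₁w₁ + … + α₅w₅ = 0 and solve the homogeneous system.
A generator of the null space is (2, 1, -2, 1, -1).

2w₁ + w₂ - 2w₃ + w₄ - w₅ = 0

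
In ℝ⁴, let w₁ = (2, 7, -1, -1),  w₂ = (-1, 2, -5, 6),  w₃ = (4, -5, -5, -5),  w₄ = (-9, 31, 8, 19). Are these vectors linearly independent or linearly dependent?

The matrix [w₁|w₂|w₃|w₄] has determinant 0.
A zero determinant means the columns are linearly dependent.
Indeed 2w₁ + w₂ - 3w₃ - w₄ = 0.

linearly dependent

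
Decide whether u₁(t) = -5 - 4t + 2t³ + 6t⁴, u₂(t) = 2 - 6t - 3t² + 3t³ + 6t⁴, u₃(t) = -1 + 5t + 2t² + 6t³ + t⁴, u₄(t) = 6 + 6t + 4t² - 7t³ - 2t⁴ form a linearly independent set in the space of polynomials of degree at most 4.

linearly independent

Write each element as a coordinate vector in ℝ⁵ using {1, t, …, t⁴}.
Row-reduce the matrix whose columns are u₁, u₂, u₃, u₄.
The reduction yields 4 nonzero rows, so the rank is 4.
Since rank = 4 (the number of vectors), the set is linearly independent.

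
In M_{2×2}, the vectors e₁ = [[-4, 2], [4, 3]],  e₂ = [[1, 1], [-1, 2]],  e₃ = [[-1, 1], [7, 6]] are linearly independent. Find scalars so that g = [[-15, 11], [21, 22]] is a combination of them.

Work in coordinates with respect to the standard basis {E₁₁, E₁₂, E₂₁, E₂₂}.
Set up the augmented matrix [e₁ | e₂ | e₃ | g] and row-reduce.
The system has the unique solution (α₁, α₂, α₃) = (4, 2, 1).

g = 4e₁ + 2e₂ + e₃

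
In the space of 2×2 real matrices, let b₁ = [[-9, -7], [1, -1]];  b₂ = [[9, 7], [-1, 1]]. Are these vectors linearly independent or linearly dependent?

linearly dependent

Write each element as a coordinate vector in ℝ⁴ using {E₁₁, E₁₂, E₂₁, E₂₂}.
Row-reduce the matrix whose columns are b₁, b₂.
The reduction yields 1 nonzero row, so the rank is 1.
Since rank 1 < 2, the set is linearly dependent.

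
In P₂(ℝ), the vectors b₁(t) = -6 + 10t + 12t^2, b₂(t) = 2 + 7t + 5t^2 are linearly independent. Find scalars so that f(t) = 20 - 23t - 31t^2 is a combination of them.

Take coordinate vectors relative to {1, t, t^2}.
Set up the augmented matrix [b₁ | b₂ | f] and row-reduce.
Back-substitution yields (c₁, c₂) = (-3, 1).

f = -3b₁ + b₂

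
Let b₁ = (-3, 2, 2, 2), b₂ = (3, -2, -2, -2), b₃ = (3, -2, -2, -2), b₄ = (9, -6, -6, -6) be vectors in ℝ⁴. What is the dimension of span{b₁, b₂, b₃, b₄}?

Form the matrix with b₁, b₂, b₃, b₄ as columns and reduce.
Reduction leaves 1 leading entry, giving rank 1.

1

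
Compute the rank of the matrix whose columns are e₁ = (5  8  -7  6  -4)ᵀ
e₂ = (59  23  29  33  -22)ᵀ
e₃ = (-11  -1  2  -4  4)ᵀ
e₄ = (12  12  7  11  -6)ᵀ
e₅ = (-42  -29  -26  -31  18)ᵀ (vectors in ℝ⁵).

Put the 5×5 matrix [e₁|e₂|e₃|e₄|e₅] into echelon form.
There are 3 pivot columns, so rank = 3.

3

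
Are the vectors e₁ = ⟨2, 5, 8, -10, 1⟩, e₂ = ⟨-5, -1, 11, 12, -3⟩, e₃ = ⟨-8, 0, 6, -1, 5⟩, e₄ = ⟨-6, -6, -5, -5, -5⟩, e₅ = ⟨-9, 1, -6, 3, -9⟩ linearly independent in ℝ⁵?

linearly independent

The matrix [e₁|e₂|e₃|e₄|e₅] has determinant -206969.
A nonzero determinant means the columns are linearly independent.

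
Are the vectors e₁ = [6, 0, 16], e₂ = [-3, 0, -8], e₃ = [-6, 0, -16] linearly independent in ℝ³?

Form the 3×3 matrix with these as columns; its determinant is 0.
A zero determinant means the columns are linearly dependent.

linearly dependent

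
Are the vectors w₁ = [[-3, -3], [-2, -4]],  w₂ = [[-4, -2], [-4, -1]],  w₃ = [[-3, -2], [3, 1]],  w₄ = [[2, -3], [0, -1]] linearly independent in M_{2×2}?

Write each element as a coordinate vector in ℝ⁴ using {E₁₁, E₁₂, E₂₁, E₂₂}.
Place the vectors as rows of a 4×4 matrix and reduce to echelon form.
The reduction yields 4 nonzero rows, so the rank is 4.
Since rank = 4 (the number of vectors), the set is linearly independent.

linearly independent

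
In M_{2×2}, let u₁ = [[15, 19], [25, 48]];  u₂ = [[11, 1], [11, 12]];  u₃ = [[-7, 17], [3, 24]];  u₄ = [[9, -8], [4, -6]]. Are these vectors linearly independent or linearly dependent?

Take coordinates with respect to the standard basis {E₁₁, E₁₂, E₂₁, E₂₂}.
The matrix [u₁|u₂|u₃|u₄] has determinant 0.
A zero determinant means the columns are linearly dependent.
Indeed u₁ - 2u₂ - u₃ = 0.

linearly dependent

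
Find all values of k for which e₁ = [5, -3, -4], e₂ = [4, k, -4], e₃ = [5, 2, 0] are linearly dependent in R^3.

k = -17/5

Dependence holds iff the 3×3 matrix [e₁ e₂ e₃] is singular.
Cofactor expansion gives det = 20*k + 68.
This vanishes exactly when k = -17/5.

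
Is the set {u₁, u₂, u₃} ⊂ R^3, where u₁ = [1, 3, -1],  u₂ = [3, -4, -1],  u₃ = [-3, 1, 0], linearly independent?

The matrix [u₁|u₂|u₃] has determinant 19.
A nonzero determinant means the columns are linearly independent.

linearly independent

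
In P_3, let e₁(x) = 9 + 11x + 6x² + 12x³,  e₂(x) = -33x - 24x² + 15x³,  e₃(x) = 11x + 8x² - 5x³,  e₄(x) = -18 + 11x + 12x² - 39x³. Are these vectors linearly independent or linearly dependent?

linearly dependent

Write each element as a coordinate vector in ℝ⁴ using {1, x, …, x³}.
Row-reduce the matrix whose columns are e₁, e₂, e₃, e₄.
The reduction yields 2 nonzero rows, so the rank is 2.
Since rank 2 < 4, the set is linearly dependent.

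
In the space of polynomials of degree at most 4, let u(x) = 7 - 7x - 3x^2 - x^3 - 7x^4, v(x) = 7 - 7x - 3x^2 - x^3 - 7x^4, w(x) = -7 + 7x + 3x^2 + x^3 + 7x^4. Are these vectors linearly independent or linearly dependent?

Write each element as a coordinate vector in ℝ⁵ using {1, x, …, x^4}.
Row-reduce the matrix whose columns are u, v, w.
The reduction yields 1 nonzero row, so the rank is 1.
Since rank 1 < 3, the set is linearly dependent.
Indeed u - v = 0.

linearly dependent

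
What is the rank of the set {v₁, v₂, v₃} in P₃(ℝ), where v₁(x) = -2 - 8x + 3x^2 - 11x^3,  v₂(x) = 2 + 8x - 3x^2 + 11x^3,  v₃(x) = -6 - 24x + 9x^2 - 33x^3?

Pass to coordinate vectors with respect to the basis {1, x, …, x^3}.
Put the 4×3 matrix [v₁|v₂|v₃] into echelon form.
Exactly 1 pivot survives; hence the rank is 1.

1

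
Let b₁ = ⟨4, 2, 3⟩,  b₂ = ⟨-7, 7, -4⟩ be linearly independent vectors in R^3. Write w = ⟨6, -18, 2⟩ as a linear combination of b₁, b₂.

w = -2b₁ - 2b₂

Solve the system with b₁, b₂ as columns and w as the right-hand side.
Back-substitution yields (c₁, c₂) = (-2, -2).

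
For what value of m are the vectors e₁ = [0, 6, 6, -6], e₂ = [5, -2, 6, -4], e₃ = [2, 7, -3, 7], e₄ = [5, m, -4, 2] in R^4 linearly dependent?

m = -57/2

The set is linearly dependent precisely when det[e₁; e₂; e₃; e₄] = 0.
The determinant works out to -96*m - 2736.
Setting this to zero gives m = -57/2.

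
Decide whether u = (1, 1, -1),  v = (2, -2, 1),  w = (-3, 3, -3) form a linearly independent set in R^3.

linearly independent

Row-reduce the matrix whose columns are u, v, w.
The reduction yields 3 nonzero rows, so the rank is 3.
Since rank = 3 (the number of vectors), the set is linearly independent.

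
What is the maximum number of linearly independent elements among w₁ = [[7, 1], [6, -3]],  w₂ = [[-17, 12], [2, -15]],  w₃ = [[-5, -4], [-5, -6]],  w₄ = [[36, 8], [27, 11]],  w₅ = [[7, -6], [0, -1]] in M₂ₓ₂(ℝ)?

Use coordinates relative to {E₁₁, E₁₂, E₂₁, E₂₂}.
Form the matrix with w₁, w₂, w₃, w₄, w₅ as columns and reduce.
Reduction leaves 3 leading entries, giving rank 3.
(With 5 elements in a 4-dimensional space the rank is at most 4.)

3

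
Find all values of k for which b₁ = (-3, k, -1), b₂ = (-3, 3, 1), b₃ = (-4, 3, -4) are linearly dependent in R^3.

Dependence holds iff the 3×3 matrix [b₁ b₂ b₃] is singular.
The determinant works out to 42 - 16*k.
Setting this to zero gives k = 21/8.

k = 21/8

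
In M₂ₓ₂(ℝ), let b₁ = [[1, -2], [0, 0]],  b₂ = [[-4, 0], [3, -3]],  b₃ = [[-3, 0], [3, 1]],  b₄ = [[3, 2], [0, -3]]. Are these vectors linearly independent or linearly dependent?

Write each element as a coordinate vector in ℝ⁴ using {E₁₁, E₁₂, E₂₁, E₂₂}.
Row-reduce the matrix whose columns are b₁, b₂, b₃, b₄.
The reduction yields 4 nonzero rows, so the rank is 4.
Since rank = 4 (the number of vectors), the set is linearly independent.

linearly independent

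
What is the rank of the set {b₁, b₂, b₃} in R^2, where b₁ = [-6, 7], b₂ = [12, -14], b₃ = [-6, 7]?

Form the matrix with b₁, b₂, b₃ as columns and reduce.
Exactly 1 pivot survives; hence the rank is 1.
(With 3 elements in a 2-dimensional space the rank is at most 2.)

1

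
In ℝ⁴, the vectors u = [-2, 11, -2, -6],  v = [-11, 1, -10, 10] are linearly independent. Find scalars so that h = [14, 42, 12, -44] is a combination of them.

h = 4u - 2v

Since u, v are independent, the coefficients expressing h are uniquely determined by a linear system.
Row-reducing the augmented matrix gives the unique coefficients (a₁, a₂) = (4, -2).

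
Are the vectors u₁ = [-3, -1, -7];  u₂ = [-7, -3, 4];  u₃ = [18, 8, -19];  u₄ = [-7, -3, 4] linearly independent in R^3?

There are 4 vectors in a 3-dimensional space, so they cannot be linearly independent.

linearly dependent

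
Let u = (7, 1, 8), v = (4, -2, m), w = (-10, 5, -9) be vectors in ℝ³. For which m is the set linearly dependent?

m = 18/5

Place the vectors as rows of a 3×3 matrix; dependence ⇔ determinant zero.
The determinant works out to 162 - 45*m.
Setting this to zero gives m = 18/5.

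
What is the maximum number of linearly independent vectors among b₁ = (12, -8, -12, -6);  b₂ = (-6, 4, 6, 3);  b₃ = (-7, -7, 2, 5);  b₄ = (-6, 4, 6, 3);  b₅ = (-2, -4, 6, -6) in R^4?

Apply Gaussian elimination to the matrix whose rows are b₁, b₂, b₃, b₄, b₅.
Exactly 3 pivots survive; hence the rank is 3.
(With 5 elements in a 4-dimensional space the rank is at most 4.)

3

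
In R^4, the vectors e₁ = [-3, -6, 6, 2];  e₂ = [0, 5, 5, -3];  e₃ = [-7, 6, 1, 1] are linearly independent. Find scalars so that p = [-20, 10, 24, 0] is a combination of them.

p = 2e₁ + 2e₂ + 2e₃

Write p = a₁e₁ + … + a₃e₃ and equate components.
The system has the unique solution (a₁, a₂, a₃) = (2, 2, 2).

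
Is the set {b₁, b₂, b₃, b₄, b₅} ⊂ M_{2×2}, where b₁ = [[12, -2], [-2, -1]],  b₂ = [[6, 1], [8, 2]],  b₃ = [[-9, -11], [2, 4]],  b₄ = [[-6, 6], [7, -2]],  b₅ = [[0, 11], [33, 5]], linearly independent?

Write each element as a coordinate vector in ℝ⁴ using {E₁₁, E₁₂, E₂₁, E₂₂}.
There are 5 vectors in a 4-dimensional space, so they cannot be linearly independent.

linearly dependent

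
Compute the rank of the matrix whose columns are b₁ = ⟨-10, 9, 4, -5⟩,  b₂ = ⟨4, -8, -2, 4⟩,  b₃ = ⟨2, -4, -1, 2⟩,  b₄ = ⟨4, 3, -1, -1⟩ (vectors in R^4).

Put the 4×4 matrix [b₁|b₂|b₃|b₄] into echelon form.
Reduction leaves 2 leading entries, giving rank 2.

2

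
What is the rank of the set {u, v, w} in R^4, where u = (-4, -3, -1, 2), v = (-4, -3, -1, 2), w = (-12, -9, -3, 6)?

1

Apply Gaussian elimination to the matrix whose rows are u, v, w.
Exactly 1 pivot survives; hence the rank is 1.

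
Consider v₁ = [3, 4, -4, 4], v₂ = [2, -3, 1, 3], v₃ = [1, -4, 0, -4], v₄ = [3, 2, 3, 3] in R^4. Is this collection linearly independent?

Row-reduce the matrix whose columns are v₁, v₂, v₃, v₄.
The reduction yields 4 nonzero rows, so the rank is 4.
Since rank = 4 (the number of vectors), the set is linearly independent.

linearly independent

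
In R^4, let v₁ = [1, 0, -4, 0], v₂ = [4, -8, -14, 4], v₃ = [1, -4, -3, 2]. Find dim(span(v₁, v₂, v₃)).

dim = 2

Put the 4×3 matrix [v₁|v₂|v₃] into echelon form.
Exactly 2 pivots survive; hence the rank is 2.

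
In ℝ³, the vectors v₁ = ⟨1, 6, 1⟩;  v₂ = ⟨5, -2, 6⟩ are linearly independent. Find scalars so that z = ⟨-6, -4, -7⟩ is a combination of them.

Set up the augmented matrix [v₁ | v₂ | z] and row-reduce.
Row-reducing the augmented matrix gives the unique coefficients (a₁, a₂) = (-1, -1).

z = -v₁ - v₂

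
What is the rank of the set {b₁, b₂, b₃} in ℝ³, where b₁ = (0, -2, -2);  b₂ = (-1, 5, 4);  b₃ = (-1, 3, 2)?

Form the matrix with b₁, b₂, b₃ as columns and reduce.
Reduction leaves 2 leading entries, giving rank 2.

rank 2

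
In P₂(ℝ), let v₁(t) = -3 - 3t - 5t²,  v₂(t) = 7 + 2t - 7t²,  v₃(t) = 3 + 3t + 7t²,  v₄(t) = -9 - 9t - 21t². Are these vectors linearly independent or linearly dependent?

linearly dependent

Write each element as a coordinate vector in ℝ³ using {1, t, t²}.
There are 4 vectors in a 3-dimensional space, so they cannot be linearly independent.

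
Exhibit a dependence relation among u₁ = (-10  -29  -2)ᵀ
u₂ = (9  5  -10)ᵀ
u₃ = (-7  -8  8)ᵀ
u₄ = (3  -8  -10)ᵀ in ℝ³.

u₁ + u₂ - u₃ - 2u₄ = 0

Solve the homogeneous system with u₁, u₂, u₃, u₄ as columns by row-reducing the coefficient matrix.
A generator of the null space is (1, 1, -1, -2).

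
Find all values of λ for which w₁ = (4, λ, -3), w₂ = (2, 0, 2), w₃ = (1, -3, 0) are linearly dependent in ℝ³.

The vectors are dependent exactly when the determinant of the matrix with rows w₁, w₂, w₃ vanishes.
Expanding, det = 2*λ + 42.
This vanishes exactly when λ = -21.

λ = -21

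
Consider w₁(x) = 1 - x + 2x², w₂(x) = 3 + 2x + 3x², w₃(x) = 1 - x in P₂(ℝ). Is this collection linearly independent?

Take coordinates with respect to the standard basis {1, x, x²}.
Place the vectors as rows of a 3×3 matrix and reduce to echelon form.
The reduction yields 3 nonzero rows, so the rank is 3.
Since rank = 3 (the number of vectors), the set is linearly independent.

linearly independent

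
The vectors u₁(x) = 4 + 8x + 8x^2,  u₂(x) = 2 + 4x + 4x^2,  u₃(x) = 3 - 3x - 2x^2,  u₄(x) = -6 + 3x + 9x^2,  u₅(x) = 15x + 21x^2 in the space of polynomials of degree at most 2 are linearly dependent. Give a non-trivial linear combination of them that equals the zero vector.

u₁ - 2u₂ = 0

Take coordinates with respect to {1, x, x^2}.
Row-reduce the matrix with u₁, u₂, u₃, u₄, u₅ as columns; the null space gives the coefficients.
One solution (up to scaling) is (1, -2, 0, 0, 0).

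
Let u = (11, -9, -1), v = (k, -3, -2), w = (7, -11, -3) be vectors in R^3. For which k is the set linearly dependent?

k = -19/8

The set is linearly dependent precisely when det[u; v; w] = 0.
The determinant works out to -16*k - 38.
Setting this to zero gives k = -19/8.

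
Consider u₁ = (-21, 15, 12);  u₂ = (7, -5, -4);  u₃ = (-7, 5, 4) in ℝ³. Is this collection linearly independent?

linearly dependent

Form the 3×3 matrix with these as columns; its determinant is 0.
A zero determinant means the columns are linearly dependent.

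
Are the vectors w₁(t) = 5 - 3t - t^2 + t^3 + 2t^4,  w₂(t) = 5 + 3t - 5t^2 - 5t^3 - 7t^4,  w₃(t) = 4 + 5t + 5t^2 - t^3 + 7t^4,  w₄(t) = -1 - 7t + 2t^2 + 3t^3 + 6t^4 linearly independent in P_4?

linearly independent

Write each element as a coordinate vector in ℝ⁵ using {1, t, …, t^4}.
Place the vectors as rows of a 4×5 matrix and reduce to echelon form.
The reduction yields 4 nonzero rows, so the rank is 4.
Since rank = 4 (the number of vectors), the set is linearly independent.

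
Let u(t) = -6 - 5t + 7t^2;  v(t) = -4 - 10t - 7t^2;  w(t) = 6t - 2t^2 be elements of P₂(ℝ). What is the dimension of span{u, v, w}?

Pass to coordinate vectors with respect to the basis {1, t, t^2}.
Form the matrix with u, v, w as columns and reduce.
Exactly 3 pivots survive; hence the rank is 3.

3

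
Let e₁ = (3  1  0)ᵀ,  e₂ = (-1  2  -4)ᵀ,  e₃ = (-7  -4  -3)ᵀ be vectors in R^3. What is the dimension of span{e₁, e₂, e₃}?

Apply Gaussian elimination to the matrix whose rows are e₁, e₂, e₃.
Exactly 3 pivots survive; hence the rank is 3.

3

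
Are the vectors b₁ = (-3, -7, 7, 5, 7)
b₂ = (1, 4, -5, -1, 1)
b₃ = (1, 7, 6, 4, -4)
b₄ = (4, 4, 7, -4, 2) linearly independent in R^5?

Place the vectors as rows of a 4×5 matrix and reduce to echelon form.
The reduction yields 4 nonzero rows, so the rank is 4.
Since rank = 4 (the number of vectors), the set is linearly independent.

linearly independent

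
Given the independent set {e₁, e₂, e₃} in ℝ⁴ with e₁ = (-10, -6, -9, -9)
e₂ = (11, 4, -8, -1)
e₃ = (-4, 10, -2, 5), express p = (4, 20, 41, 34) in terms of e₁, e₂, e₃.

p = -3e₁ - 2e₂ + e₃

Solve the system with e₁, e₂, e₃ as columns and p as the right-hand side.
The system has the unique solution (α₁, α₂, α₃) = (-3, -2, 1).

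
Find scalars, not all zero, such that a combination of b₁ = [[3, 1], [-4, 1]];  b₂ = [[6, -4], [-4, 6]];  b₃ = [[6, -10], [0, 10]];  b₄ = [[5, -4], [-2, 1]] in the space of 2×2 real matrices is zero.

Write each element as a vector in ℝ⁴ using {E₁₁, E₁₂, E₂₁, E₂₂}.
Set up α₁b₁ + … + α₄b₄ = 0 and solve the homogeneous system.
A generator of the null space is (2, -2, 1, 0).

2b₁ - 2b₂ + b₃ = 0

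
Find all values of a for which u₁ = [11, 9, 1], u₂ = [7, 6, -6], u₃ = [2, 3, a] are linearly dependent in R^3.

Place the vectors as rows of a 3×3 matrix; dependence ⇔ determinant zero.
Cofactor expansion gives det = 3*a + 99.
Solving 3*a + 99 = 0 yields a = -33.

a = -33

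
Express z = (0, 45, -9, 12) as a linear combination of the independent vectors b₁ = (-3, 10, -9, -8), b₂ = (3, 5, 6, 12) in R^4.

Set up the augmented matrix [b₁ | b₂ | z] and row-reduce.
The system has the unique solution (a₁, a₂) = (3, 3).

z = 3b₁ + 3b₂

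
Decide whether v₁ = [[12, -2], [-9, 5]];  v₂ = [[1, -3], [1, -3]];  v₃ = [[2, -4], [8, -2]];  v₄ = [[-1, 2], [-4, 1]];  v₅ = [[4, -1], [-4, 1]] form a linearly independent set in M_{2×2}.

Write each element as a coordinate vector in ℝ⁴ using {E₁₁, E₁₂, E₂₁, E₂₂}.
There are 5 vectors in a 4-dimensional space, so they cannot be linearly independent.

linearly dependent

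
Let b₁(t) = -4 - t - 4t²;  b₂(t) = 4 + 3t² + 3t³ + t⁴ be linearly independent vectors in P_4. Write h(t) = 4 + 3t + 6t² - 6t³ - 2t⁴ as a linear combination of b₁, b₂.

h = -3b₁ - 2b₂

Work in coordinates with respect to the standard basis {1, t, …, t⁴}.
Set up the augmented matrix [b₁ | b₂ | h] and row-reduce.
The system has the unique solution (α₁, α₂) = (-3, -2).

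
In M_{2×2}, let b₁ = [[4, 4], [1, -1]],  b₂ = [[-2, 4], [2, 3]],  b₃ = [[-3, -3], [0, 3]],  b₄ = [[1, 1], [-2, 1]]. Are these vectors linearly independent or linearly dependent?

Take coordinates with respect to the standard basis {E₁₁, E₁₂, E₂₁, E₂₂}.
Form the 4×4 matrix with these as columns; its determinant is 144.
A nonzero determinant means the columns are linearly independent.

linearly independent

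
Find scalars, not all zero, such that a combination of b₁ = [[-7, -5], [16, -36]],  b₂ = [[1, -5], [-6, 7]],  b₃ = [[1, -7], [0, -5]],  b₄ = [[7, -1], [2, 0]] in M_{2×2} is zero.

b₁ + 3b₂ - 3b₃ + b₄ = 0

Pass to coordinate vectors relative to the basis {E₁₁, E₁₂, E₂₁, E₂₂}.
Set up α₁b₁ + … + α₄b₄ = 0 and solve the homogeneous system.
The free variable yields coefficients (1, 3, -3, 1) (any nonzero multiple also works).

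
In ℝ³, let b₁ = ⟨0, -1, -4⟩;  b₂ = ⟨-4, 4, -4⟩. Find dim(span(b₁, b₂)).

Put the 3×2 matrix [b₁|b₂] into echelon form.
There are 2 pivot columns, so rank = 2.

2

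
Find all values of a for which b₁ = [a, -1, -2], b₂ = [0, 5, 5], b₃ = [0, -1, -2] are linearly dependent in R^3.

Place the vectors as rows of a 3×3 matrix; dependence ⇔ determinant zero.
The determinant works out to -5*a.
This vanishes exactly when a = 0.

a = 0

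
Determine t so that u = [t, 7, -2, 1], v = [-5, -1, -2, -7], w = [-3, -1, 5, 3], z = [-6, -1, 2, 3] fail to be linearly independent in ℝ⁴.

The set is linearly dependent precisely when det[u; v; w; z] = 0.
Expanding, det = 1290 - 30*t.
This vanishes exactly when t = 43.

t = 43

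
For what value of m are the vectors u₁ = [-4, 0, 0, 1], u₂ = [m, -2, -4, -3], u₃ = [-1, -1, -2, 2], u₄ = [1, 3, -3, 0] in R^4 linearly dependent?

m = 26

Place the vectors as rows of a 4×4 matrix; dependence ⇔ determinant zero.
Expanding, det = 234 - 9*m.
Setting this to zero gives m = 26.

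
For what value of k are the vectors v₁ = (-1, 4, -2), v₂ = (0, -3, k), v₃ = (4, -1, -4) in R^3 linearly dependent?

k = 12/5

The vectors are dependent exactly when the determinant of the matrix with rows v₁, v₂, v₃ vanishes.
Expanding, det = 15*k - 36.
Solving 15*k - 36 = 0 yields k = 12/5.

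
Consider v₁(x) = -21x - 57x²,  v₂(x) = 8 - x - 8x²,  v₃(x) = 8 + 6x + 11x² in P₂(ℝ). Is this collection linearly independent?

linearly dependent

Take coordinates with respect to the standard basis {1, x, x²}.
The matrix [v₁|v₂|v₃] has determinant 0.
A zero determinant means the columns are linearly dependent.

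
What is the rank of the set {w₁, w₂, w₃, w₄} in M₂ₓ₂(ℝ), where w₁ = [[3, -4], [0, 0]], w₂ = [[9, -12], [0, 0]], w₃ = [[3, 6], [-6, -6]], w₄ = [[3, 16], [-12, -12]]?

2

Represent each element by its coordinate vector in ℝ⁴.
Put the 4×4 matrix [w₁|w₂|w₃|w₄] into echelon form.
There are 2 pivot columns, so rank = 2.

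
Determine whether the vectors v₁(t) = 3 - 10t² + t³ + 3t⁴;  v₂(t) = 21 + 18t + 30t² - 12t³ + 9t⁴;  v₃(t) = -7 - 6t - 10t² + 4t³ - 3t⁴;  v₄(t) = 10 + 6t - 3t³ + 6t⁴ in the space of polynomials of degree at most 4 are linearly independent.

Take coordinates with respect to the standard basis {1, t, …, t⁴}.
Row-reduce the matrix whose columns are v₁, v₂, v₃, v₄.
The reduction yields 2 nonzero rows, so the rank is 2.
Since rank 2 < 4, the set is linearly dependent.

linearly dependent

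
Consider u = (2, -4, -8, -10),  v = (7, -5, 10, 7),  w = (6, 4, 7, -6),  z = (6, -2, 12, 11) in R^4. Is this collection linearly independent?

linearly independent

The matrix [u|v|w|z] has determinant -1946.
A nonzero determinant means the columns are linearly independent.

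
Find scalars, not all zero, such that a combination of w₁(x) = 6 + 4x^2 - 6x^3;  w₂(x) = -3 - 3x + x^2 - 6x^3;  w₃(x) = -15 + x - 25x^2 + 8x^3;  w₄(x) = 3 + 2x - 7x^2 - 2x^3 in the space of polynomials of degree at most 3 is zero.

Pass to coordinate vectors relative to the basis {1, x, …, x^3}.
Set up α₁w₁ + … + α₄w₄ = 0 and solve the homogeneous system.
The free variable yields coefficients (3, -1, 1, -2) (any nonzero multiple also works).

3w₁ - w₂ + w₃ - 2w₄ = 0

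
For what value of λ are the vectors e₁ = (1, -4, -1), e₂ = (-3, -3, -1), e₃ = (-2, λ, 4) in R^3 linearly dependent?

Place the vectors as rows of a 3×3 matrix; dependence ⇔ determinant zero.
The determinant works out to 4*λ - 62.
Solving 4*λ - 62 = 0 yields λ = 31/2.

λ = 31/2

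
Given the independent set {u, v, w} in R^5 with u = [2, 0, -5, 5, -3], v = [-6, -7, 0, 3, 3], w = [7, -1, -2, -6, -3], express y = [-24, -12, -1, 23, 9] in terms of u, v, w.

Write y = α₁u + … + α₃w and equate components.
The system has the unique solution (α₁, α₂, α₃) = (1, 2, -2).

y = u + 2v - 2w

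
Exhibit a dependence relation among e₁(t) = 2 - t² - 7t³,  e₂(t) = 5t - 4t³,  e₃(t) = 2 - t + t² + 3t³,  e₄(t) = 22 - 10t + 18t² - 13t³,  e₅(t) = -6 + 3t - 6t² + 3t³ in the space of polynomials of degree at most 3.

e₁ + e₃ - e₄ - 3e₅ = 0

Pass to coordinate vectors relative to the basis {1, t, …, t³}.
Row-reduce the matrix with e₁, e₂, e₃, e₄, e₅ as columns; the null space gives the coefficients.
One solution (up to scaling) is (1, 0, 1, -1, -3).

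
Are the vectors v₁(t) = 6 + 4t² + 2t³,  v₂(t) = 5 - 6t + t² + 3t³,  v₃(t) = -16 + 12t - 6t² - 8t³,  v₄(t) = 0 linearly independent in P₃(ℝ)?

linearly dependent

Write each element as a coordinate vector in ℝ⁴ using {1, t, …, t³}.
One of the vectors is the zero vector, so the set is linearly dependent.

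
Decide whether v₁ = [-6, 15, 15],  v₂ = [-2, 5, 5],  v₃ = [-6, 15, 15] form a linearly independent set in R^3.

One vector is a scalar multiple of another, so the set is dependent.

linearly dependent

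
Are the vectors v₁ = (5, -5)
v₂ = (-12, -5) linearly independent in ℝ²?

linearly independent

The matrix [v₁|v₂] has determinant -85.
A nonzero determinant means the columns are linearly independent.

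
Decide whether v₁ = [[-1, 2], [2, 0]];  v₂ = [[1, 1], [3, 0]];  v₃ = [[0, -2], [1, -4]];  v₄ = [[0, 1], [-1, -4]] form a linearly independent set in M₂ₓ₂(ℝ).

linearly independent

Write each element as a coordinate vector in ℝ⁴ using {E₁₁, E₁₂, E₂₁, E₂₂}.
The matrix [v₁|v₂|v₃|v₄] has determinant 84.
A nonzero determinant means the columns are linearly independent.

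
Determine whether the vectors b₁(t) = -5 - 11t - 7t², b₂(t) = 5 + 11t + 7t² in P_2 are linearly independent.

Take coordinates with respect to the standard basis {1, t, t²}.
Place the vectors as rows of a 2×3 matrix and reduce to echelon form.
The reduction yields 1 nonzero row, so the rank is 1.
Since rank 1 < 2, the set is linearly dependent.

linearly dependent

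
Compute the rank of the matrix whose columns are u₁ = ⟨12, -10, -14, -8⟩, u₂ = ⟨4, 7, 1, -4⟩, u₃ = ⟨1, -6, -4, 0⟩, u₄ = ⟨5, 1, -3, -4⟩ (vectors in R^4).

Put the 4×4 matrix [u₁|u₂|u₃|u₄] into echelon form.
Reduction leaves 2 leading entries, giving rank 2.

2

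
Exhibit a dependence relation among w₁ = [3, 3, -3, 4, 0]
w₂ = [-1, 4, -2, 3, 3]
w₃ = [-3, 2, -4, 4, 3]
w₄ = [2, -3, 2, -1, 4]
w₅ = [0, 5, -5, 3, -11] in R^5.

Solve the homogeneous system with w₁, w₂, w₃, w₄, w₅ as columns by row-reducing the coefficient matrix.
A generator of the null space is (1, -1, 0, -2, -1).

w₁ - w₂ - 2w₄ - w₅ = 0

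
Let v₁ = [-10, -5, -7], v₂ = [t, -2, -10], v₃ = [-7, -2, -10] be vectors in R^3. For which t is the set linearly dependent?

t = -7

Place the vectors as rows of a 3×3 matrix; dependence ⇔ determinant zero.
The determinant works out to -36*t - 252.
Solving -36*t - 252 = 0 yields t = -7.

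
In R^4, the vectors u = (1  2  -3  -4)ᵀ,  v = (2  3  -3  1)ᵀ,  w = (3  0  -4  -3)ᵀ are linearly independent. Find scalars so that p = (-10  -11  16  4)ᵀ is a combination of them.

p = -u - 3v - w

Set up the augmented matrix [u | v | w | p] and row-reduce.
Row-reducing the augmented matrix gives the unique coefficients (α₁, α₂, α₃) = (-1, -3, -1).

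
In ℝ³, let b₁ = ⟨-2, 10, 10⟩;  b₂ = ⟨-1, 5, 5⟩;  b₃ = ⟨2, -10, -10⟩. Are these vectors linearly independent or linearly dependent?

linearly dependent

The matrix [b₁|b₂|b₃] has determinant 0.
A zero determinant means the columns are linearly dependent.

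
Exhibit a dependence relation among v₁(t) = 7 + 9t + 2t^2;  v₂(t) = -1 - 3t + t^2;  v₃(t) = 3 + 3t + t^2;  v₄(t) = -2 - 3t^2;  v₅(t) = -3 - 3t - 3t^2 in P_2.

v₁ + 2v₂ - v₃ + v₄ = 0

Pass to coordinate vectors relative to the basis {1, t, t^2}.
Write the vectors as columns of a matrix and find a nonzero vector in its null space.
The free variable yields coefficients (1, 2, -1, 1, 0) (any nonzero multiple also works).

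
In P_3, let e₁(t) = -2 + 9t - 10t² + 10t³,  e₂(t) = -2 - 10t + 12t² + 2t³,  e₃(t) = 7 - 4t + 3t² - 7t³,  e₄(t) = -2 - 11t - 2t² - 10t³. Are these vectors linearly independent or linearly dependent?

Write each element as a coordinate vector in ℝ⁴ using {1, t, …, t³}.
Row-reduce the matrix whose columns are e₁, e₂, e₃, e₄.
The reduction yields 4 nonzero rows, so the rank is 4.
Since rank = 4 (the number of vectors), the set is linearly independent.

linearly independent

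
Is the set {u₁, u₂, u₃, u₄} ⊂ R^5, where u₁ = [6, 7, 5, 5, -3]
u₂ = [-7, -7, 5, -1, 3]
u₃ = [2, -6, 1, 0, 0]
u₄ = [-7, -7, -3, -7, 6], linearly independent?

Row-reduce the matrix whose columns are u₁, u₂, u₃, u₄.
The reduction yields 4 nonzero rows, so the rank is 4.
Since rank = 4 (the number of vectors), the set is linearly independent.

linearly independent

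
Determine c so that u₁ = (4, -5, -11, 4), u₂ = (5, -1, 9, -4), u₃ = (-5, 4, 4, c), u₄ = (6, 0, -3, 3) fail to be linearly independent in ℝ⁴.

Place the vectors as rows of a 4×4 matrix; dependence ⇔ determinant zero.
Cofactor expansion gives det = 399*c + 456.
This vanishes exactly when c = -8/7.

c = -8/7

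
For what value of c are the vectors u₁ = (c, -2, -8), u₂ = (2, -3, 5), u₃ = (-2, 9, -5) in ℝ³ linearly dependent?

c = -16/5

The set is linearly dependent precisely when det[u₁; u₂; u₃] = 0.
Cofactor expansion gives det = -30*c - 96.
Setting this to zero gives c = -16/5.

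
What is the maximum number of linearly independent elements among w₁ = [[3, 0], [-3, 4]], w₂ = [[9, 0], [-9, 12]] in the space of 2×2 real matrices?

Represent each element by its coordinate vector in ℝ⁴.
Form the matrix with w₁, w₂ as columns and reduce.
There is 1 pivot column, so rank = 1.

1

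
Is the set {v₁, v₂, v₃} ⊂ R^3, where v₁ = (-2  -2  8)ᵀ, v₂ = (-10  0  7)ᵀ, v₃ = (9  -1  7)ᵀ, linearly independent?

Place the vectors as rows of a 3×3 matrix and reduce to echelon form.
The reduction yields 3 nonzero rows, so the rank is 3.
Since rank = 3 (the number of vectors), the set is linearly independent.

linearly independent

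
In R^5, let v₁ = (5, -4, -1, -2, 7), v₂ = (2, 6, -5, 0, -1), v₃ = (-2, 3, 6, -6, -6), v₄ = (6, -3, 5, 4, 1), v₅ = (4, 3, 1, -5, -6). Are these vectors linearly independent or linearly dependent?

Form the 5×5 matrix with these as columns; its determinant is -20134.
A nonzero determinant means the columns are linearly independent.

linearly independent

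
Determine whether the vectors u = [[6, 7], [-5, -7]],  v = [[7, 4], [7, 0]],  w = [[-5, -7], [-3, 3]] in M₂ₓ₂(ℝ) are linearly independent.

linearly independent

Write each element as a coordinate vector in ℝ⁴ using {E₁₁, E₁₂, E₂₁, E₂₂}.
Place the vectors as rows of a 3×4 matrix and reduce to echelon form.
The reduction yields 3 nonzero rows, so the rank is 3.
Since rank = 3 (the number of vectors), the set is linearly independent.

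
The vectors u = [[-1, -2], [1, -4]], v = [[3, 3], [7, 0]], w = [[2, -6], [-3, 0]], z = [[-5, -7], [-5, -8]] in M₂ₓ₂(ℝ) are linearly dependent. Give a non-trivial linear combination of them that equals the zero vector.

Take coordinates with respect to {E₁₁, E₁₂, E₂₁, E₂₂}.
Set up α₁u + … + α₄z = 0 and solve the homogeneous system.
The free variable yields coefficients (2, -1, 0, -1) (any nonzero multiple also works).

2u - v - z = 0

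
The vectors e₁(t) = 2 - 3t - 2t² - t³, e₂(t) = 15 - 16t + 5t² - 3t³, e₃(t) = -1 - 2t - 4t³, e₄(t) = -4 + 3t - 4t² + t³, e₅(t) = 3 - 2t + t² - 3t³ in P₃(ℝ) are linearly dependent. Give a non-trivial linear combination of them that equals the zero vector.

Pass to coordinate vectors relative to the basis {1, t, …, t³}.
Solve the homogeneous system with e₁, e₂, e₃, e₄, e₅ as columns by row-reducing the coefficient matrix.
A generator of the null space is (3, -1, 0, -3, -1).

3e₁ - e₂ - 3e₄ - e₅ = 0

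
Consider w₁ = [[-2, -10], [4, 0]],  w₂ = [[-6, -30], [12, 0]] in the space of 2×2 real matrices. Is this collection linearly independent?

Take coordinates with respect to the standard basis {E₁₁, E₁₂, E₂₁, E₂₂}.
Row-reduce the matrix whose columns are w₁, w₂.
The reduction yields 1 nonzero row, so the rank is 1.
Since rank 1 < 2, the set is linearly dependent.

linearly dependent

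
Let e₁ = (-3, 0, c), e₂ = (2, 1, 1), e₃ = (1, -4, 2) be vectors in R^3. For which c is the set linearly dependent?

The vectors are dependent exactly when the determinant of the matrix with rows e₁, e₂, e₃ vanishes.
Cofactor expansion gives det = -9*c - 18.
Setting this to zero gives c = -2.

c = -2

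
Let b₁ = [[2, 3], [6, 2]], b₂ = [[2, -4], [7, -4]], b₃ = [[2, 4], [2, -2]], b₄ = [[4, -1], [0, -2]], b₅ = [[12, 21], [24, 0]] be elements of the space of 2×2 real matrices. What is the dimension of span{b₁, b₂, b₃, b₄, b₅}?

Represent each element by its coordinate vector in ℝ⁴.
Form the matrix with b₁, b₂, b₃, b₄, b₅ as columns and reduce.
Reduction leaves 4 leading entries, giving rank 4.
(With 5 elements in a 4-dimensional space the rank is at most 4.)

4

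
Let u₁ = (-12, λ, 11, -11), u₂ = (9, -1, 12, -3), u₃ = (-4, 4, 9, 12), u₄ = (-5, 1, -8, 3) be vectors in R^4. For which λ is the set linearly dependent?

The set is linearly dependent precisely when det[u₁; u₂; u₃; u₄] = 0.
Expanding, det = -300*λ - 1100.
This vanishes exactly when λ = -11/3.

λ = -11/3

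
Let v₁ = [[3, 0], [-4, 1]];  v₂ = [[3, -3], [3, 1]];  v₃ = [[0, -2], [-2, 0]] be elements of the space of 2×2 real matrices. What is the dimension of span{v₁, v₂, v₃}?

Pass to coordinate vectors with respect to the basis {E₁₁, E₁₂, E₂₁, E₂₂}.
Apply Gaussian elimination to the matrix whose rows are v₁, v₂, v₃.
Reduction leaves 3 leading entries, giving rank 3.

dim = 3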